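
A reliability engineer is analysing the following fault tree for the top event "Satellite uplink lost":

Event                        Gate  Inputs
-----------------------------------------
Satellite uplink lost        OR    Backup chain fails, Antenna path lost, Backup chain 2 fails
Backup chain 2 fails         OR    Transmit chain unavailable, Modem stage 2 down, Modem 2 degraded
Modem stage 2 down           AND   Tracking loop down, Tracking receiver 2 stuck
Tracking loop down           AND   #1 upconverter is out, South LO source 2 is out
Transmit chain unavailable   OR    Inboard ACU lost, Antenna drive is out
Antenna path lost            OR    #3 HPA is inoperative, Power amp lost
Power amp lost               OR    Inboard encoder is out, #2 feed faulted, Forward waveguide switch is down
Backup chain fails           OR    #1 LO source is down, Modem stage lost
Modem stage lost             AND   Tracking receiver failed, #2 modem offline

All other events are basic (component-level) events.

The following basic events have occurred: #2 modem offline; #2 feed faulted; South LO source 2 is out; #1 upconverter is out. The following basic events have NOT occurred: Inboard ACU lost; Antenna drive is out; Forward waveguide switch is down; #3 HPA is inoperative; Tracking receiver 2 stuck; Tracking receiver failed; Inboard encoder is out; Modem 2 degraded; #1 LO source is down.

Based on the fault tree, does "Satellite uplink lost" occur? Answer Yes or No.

Modem stage lost [AND]: Tracking receiver failed=not, #2 modem offline=occurs → not all inputs occur → does not occur.
Backup chain fails [OR]: #1 LO source is down=not, Modem stage lost=not → no input occurs → does not occur.
Power amp lost [OR]: Inboard encoder is out=not, #2 feed faulted=occurs, Forward waveguide switch is down=not → at least one input occurs → occurs.
Antenna path lost [OR]: #3 HPA is inoperative=not, Power amp lost=occurs → at least one input occurs → occurs.
Transmit chain unavailable [OR]: Inboard ACU lost=not, Antenna drive is out=not → no input occurs → does not occur.
Tracking loop down [AND]: #1 upconverter is out=occurs, South LO source 2 is out=occurs → all inputs occur → occurs.
Modem stage 2 down [AND]: Tracking loop down=occurs, Tracking receiver 2 stuck=not → not all inputs occur → does not occur.
Backup chain 2 fails [OR]: Transmit chain unavailable=not, Modem stage 2 down=not, Modem 2 degraded=not → no input occurs → does not occur.
Satellite uplink lost [OR]: Backup chain fails=not, Antenna path lost=occurs, Backup chain 2 fails=not → at least one input occurs → occurs.

Yes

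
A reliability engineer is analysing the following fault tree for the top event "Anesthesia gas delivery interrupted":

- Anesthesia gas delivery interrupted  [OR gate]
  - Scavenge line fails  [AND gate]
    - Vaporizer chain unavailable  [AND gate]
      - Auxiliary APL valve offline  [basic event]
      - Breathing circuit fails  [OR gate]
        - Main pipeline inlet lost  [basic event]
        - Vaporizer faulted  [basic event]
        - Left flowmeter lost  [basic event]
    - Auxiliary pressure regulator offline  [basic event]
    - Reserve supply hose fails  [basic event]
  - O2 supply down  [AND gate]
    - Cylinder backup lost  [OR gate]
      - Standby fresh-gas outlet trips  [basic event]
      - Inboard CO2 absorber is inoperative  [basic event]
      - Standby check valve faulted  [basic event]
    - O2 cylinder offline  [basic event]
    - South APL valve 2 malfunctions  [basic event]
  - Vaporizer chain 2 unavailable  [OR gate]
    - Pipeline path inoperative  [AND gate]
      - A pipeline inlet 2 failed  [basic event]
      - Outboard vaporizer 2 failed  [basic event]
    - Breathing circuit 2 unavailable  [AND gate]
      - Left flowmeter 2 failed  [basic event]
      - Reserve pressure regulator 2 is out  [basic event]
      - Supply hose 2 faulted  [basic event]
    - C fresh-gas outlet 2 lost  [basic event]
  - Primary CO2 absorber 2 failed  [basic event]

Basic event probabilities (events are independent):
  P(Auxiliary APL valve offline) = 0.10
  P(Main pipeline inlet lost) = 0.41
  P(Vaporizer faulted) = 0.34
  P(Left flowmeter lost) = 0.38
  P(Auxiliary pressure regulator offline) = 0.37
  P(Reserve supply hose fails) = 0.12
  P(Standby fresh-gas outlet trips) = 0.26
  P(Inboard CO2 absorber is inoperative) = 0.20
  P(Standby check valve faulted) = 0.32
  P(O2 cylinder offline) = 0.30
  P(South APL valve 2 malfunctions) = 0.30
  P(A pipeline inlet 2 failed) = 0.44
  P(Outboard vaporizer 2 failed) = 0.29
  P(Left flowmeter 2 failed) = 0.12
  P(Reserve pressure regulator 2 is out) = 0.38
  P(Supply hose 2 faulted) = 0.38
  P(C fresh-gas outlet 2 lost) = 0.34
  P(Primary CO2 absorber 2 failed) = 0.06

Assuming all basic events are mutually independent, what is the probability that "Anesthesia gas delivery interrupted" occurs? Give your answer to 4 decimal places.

P(Breathing circuit fails) [OR] = 1 − (1−0.41) × (1−0.34) × (1−0.38) = 0.758572
P(Vaporizer chain unavailable) [AND] = 0.10 × 0.758572 = 0.075857
P(Scavenge line fails) [AND] = 0.075857 × 0.37 × 0.12 = 0.003368
P(Cylinder backup lost) [OR] = 1 − (1−0.26) × (1−0.20) × (1−0.32) = 0.597440
P(O2 supply down) [AND] = 0.597440 × 0.30 × 0.30 = 0.053770
P(Pipeline path inoperative) [AND] = 0.44 × 0.29 = 0.127600
P(Breathing circuit 2 unavailable) [AND] = 0.12 × 0.38 × 0.38 = 0.017328
P(Vaporizer chain 2 unavailable) [OR] = 1 − (1−0.127600) × (1−0.017328) × (1−0.34) = 0.434193
P(Anesthesia gas delivery interrupted) [OR] = 1 − (1−0.003368) × (1−0.053770) × (1−0.434193) × (1−0.06) = 0.498434
Rounded to 4 decimal places: P(Anesthesia gas delivery interrupted) ≈ 0.4984.

0.4984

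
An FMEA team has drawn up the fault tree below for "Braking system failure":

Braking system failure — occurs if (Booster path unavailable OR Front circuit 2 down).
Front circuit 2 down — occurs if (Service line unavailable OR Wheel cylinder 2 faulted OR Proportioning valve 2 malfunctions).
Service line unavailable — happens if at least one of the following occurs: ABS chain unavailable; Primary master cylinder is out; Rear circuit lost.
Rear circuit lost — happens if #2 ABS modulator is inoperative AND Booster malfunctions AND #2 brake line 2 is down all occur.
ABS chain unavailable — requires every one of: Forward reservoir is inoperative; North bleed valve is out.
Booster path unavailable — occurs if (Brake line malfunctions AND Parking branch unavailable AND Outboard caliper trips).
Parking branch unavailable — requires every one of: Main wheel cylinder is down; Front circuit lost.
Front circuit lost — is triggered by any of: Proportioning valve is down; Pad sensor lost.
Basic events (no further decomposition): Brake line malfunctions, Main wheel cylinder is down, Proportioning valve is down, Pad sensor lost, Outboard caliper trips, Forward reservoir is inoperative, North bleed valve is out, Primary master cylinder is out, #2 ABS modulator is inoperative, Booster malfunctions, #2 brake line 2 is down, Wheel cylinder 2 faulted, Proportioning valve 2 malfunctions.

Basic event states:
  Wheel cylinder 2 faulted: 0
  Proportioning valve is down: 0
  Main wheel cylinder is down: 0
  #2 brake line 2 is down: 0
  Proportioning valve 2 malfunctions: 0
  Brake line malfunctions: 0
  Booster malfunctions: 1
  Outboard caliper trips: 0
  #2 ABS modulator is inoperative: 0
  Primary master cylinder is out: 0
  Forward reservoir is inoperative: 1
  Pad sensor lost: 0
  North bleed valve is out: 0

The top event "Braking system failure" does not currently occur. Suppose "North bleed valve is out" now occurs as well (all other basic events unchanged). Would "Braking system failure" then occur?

Counterfactual: set "North bleed valve is out" to occurred.
Front circuit lost [OR]: Proportioning valve is down=not, Pad sensor lost=not → no input occurs → does not occur.
Parking branch unavailable [AND]: Main wheel cylinder is down=not, Front circuit lost=not → not all inputs occur → does not occur.
Booster path unavailable [AND]: Brake line malfunctions=not, Parking branch unavailable=not, Outboard caliper trips=not → not all inputs occur → does not occur.
ABS chain unavailable [AND]: Forward reservoir is inoperative=occurs, North bleed valve is out=occurs → all inputs occur → occurs.
Rear circuit lost [AND]: #2 ABS modulator is inoperative=not, Booster malfunctions=occurs, #2 brake line 2 is down=not → not all inputs occur → does not occur.
Service line unavailable [OR]: ABS chain unavailable=occurs, Primary master cylinder is out=not, Rear circuit lost=not → at least one input occurs → occurs.
Front circuit 2 down [OR]: Service line unavailable=occurs, Wheel cylinder 2 faulted=not, Proportioning valve 2 malfunctions=not → at least one input occurs → occurs.
Braking system failure [OR]: Booster path unavailable=not, Front circuit 2 down=occurs → at least one input occurs → occurs.

Yes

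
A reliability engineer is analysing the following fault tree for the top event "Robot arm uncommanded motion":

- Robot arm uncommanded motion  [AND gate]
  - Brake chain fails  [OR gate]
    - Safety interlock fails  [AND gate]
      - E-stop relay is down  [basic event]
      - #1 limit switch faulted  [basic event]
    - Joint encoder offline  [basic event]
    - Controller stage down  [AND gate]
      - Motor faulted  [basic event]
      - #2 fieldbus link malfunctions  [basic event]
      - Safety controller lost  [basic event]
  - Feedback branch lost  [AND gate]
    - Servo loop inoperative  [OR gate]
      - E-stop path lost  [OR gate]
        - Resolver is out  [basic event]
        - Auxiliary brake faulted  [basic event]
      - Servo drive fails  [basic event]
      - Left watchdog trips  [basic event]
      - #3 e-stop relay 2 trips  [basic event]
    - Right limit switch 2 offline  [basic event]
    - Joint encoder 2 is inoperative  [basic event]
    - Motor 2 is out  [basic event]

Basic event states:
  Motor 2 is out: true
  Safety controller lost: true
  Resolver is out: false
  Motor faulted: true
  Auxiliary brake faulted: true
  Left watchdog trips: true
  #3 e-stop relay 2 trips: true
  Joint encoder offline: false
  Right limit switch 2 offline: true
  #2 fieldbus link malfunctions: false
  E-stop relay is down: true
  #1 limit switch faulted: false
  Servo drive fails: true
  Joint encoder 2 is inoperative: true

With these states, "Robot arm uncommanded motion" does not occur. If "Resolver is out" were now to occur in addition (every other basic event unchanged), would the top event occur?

Counterfactual: set "Resolver is out" to occurred.
Safety interlock fails [AND]: E-stop relay is down=occurs, #1 limit switch faulted=not → not all inputs occur → does not occur.
Controller stage down [AND]: Motor faulted=occurs, #2 fieldbus link malfunctions=not, Safety controller lost=occurs → not all inputs occur → does not occur.
Brake chain fails [OR]: Safety interlock fails=not, Joint encoder offline=not, Controller stage down=not → no input occurs → does not occur.
E-stop path lost [OR]: Resolver is out=occurs, Auxiliary brake faulted=occurs → at least one input occurs → occurs.
Servo loop inoperative [OR]: E-stop path lost=occurs, Servo drive fails=occurs, Left watchdog trips=occurs, #3 e-stop relay 2 trips=occurs → at least one input occurs → occurs.
Feedback branch lost [AND]: Servo loop inoperative=occurs, Right limit switch 2 offline=occurs, Joint encoder 2 is inoperative=occurs, Motor 2 is out=occurs → all inputs occur → occurs.
Robot arm uncommanded motion [AND]: Brake chain fails=not, Feedback branch lost=occurs → not all inputs occur → does not occur.

No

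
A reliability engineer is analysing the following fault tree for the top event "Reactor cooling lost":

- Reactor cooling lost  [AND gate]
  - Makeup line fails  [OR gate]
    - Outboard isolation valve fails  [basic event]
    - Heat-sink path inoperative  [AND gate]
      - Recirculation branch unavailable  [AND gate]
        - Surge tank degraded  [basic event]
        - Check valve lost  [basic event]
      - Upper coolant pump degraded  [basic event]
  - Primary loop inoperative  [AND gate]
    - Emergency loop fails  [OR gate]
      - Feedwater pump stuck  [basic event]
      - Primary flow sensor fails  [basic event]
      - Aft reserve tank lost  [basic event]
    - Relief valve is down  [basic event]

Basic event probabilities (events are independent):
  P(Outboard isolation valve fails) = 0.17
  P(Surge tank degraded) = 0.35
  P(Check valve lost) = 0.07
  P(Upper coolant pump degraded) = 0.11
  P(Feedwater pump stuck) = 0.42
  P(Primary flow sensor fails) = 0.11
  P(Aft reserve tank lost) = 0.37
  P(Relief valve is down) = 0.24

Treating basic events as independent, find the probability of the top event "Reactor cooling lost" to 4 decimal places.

0.0279

P(Recirculation branch unavailable) [AND] = 0.35 × 0.07 = 0.024500
P(Heat-sink path inoperative) [AND] = 0.024500 × 0.11 = 0.002695
P(Makeup line fails) [OR] = 1 − (1−0.17) × (1−0.002695) = 0.172237
P(Emergency loop fails) [OR] = 1 − (1−0.42) × (1−0.11) × (1−0.37) = 0.674794
P(Primary loop inoperative) [AND] = 0.674794 × 0.24 = 0.161951
P(Reactor cooling lost) [AND] = 0.172237 × 0.161951 = 0.027894
Rounded to 4 decimal places: P(Reactor cooling lost) ≈ 0.0279.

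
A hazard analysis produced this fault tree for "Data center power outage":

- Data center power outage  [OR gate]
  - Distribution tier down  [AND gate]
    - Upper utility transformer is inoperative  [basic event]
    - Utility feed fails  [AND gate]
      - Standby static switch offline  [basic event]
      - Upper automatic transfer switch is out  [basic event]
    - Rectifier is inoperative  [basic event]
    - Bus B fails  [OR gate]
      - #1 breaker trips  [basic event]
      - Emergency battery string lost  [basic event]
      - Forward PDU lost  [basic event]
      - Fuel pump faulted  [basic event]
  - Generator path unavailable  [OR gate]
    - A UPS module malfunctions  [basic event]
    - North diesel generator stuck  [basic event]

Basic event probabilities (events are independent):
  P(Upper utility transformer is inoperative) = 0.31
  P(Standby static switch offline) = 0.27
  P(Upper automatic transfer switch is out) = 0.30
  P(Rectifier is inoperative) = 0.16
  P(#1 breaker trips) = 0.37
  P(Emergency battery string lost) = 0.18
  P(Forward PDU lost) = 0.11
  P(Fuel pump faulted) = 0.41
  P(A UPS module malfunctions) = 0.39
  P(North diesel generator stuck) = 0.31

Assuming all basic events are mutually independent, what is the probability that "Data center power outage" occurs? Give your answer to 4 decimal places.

P(Utility feed fails) [AND] = 0.27 × 0.30 = 0.081000
P(Bus B fails) [OR] = 1 − (1−0.37) × (1−0.18) × (1−0.11) × (1−0.41) = 0.728733
P(Distribution tier down) [AND] = 0.31 × 0.081000 × 0.16 × 0.728733 = 0.002928
P(Generator path unavailable) [OR] = 1 − (1−0.39) × (1−0.31) = 0.579100
P(Data center power outage) [OR] = 1 − (1−0.002928) × (1−0.579100) = 0.580332
Rounded to 4 decimal places: P(Data center power outage) ≈ 0.5803.

0.5803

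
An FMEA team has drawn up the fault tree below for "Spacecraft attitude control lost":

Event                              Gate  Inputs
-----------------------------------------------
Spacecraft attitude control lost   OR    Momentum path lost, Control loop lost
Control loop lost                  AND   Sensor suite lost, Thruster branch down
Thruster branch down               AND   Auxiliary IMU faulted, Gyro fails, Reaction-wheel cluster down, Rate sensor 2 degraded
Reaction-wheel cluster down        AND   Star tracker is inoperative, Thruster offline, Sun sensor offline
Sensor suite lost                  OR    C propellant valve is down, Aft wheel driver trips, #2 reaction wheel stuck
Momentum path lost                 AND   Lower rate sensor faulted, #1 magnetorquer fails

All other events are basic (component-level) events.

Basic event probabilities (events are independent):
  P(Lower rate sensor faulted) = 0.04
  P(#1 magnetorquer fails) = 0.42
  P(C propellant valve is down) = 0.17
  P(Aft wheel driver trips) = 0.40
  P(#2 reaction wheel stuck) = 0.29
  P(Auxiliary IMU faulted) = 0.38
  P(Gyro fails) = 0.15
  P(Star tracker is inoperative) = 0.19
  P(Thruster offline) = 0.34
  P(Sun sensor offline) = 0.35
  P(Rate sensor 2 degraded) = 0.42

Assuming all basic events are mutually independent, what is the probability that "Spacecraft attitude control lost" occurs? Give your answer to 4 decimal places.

P(Momentum path lost) [AND] = 0.04 × 0.42 = 0.016800
P(Sensor suite lost) [OR] = 1 − (1−0.17) × (1−0.40) × (1−0.29) = 0.646420
P(Reaction-wheel cluster down) [AND] = 0.19 × 0.34 × 0.35 = 0.022610
P(Thruster branch down) [AND] = 0.38 × 0.15 × 0.022610 × 0.42 = 0.000541
P(Control loop lost) [AND] = 0.646420 × 0.000541 = 0.000350
P(Spacecraft attitude control lost) [OR] = 1 − (1−0.016800) × (1−0.000350) = 0.017144
Rounded to 4 decimal places: P(Spacecraft attitude control lost) ≈ 0.0171.

0.0171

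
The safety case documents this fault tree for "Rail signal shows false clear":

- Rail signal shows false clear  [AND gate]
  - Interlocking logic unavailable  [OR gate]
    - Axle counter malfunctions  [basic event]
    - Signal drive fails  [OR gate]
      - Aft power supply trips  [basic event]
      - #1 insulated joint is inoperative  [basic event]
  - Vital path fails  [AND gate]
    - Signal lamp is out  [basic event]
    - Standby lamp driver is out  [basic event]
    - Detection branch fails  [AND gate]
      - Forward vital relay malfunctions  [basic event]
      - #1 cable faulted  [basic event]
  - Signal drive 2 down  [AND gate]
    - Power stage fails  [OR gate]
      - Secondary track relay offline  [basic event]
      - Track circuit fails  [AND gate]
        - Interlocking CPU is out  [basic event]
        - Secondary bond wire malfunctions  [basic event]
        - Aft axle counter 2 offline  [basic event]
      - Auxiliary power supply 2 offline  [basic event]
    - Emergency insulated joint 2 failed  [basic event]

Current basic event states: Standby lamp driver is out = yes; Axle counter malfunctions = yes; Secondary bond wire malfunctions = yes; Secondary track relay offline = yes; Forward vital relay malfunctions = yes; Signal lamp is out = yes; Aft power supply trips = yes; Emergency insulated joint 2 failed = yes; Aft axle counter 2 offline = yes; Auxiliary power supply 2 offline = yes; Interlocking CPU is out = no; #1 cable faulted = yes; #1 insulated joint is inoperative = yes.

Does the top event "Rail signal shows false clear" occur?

Signal drive fails [OR]: Aft power supply trips=occurs, #1 insulated joint is inoperative=occurs → at least one input occurs → occurs.
Interlocking logic unavailable [OR]: Axle counter malfunctions=occurs, Signal drive fails=occurs → at least one input occurs → occurs.
Detection branch fails [AND]: Forward vital relay malfunctions=occurs, #1 cable faulted=occurs → all inputs occur → occurs.
Vital path fails [AND]: Signal lamp is out=occurs, Standby lamp driver is out=occurs, Detection branch fails=occurs → all inputs occur → occurs.
Track circuit fails [AND]: Interlocking CPU is out=not, Secondary bond wire malfunctions=occurs, Aft axle counter 2 offline=occurs → not all inputs occur → does not occur.
Power stage fails [OR]: Secondary track relay offline=occurs, Track circuit fails=not, Auxiliary power supply 2 offline=occurs → at least one input occurs → occurs.
Signal drive 2 down [AND]: Power stage fails=occurs, Emergency insulated joint 2 failed=occurs → all inputs occur → occurs.
Rail signal shows false clear [AND]: Interlocking logic unavailable=occurs, Vital path fails=occurs, Signal drive 2 down=occurs → all inputs occur → occurs.

Yes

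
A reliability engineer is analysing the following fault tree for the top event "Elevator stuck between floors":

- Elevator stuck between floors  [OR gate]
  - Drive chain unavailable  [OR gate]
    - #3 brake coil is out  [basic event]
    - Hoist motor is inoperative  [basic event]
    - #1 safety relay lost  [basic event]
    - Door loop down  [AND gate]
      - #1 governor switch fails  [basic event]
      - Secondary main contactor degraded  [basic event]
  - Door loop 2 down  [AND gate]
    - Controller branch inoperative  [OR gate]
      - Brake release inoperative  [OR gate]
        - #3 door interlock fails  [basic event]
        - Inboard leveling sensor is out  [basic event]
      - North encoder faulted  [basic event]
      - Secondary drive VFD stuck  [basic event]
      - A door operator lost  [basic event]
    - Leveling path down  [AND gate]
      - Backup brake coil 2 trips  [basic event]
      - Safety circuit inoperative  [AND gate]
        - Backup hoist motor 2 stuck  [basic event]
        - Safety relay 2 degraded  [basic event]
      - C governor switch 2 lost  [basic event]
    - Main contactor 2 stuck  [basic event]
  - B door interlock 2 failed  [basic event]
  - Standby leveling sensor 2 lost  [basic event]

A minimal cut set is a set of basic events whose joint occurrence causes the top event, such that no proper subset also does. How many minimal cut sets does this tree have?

Door loop down [AND]: one cut set from each child combined → 1 × 1 = 1 cut set(s).
Drive chain unavailable [OR]: union of children's cut sets → 4 cut set(s).
Brake release inoperative [OR]: union of children's cut sets → 2 cut set(s).
Controller branch inoperative [OR]: union of children's cut sets → 5 cut set(s).
Safety circuit inoperative [AND]: one cut set from each child combined → 1 × 1 = 1 cut set(s).
Leveling path down [AND]: one cut set from each child combined → 1 × 1 × 1 = 1 cut set(s).
Door loop 2 down [AND]: one cut set from each child combined → 5 × 1 × 1 = 5 cut set(s).
Elevator stuck between floors [OR]: union of children's cut sets → 11 cut set(s).

11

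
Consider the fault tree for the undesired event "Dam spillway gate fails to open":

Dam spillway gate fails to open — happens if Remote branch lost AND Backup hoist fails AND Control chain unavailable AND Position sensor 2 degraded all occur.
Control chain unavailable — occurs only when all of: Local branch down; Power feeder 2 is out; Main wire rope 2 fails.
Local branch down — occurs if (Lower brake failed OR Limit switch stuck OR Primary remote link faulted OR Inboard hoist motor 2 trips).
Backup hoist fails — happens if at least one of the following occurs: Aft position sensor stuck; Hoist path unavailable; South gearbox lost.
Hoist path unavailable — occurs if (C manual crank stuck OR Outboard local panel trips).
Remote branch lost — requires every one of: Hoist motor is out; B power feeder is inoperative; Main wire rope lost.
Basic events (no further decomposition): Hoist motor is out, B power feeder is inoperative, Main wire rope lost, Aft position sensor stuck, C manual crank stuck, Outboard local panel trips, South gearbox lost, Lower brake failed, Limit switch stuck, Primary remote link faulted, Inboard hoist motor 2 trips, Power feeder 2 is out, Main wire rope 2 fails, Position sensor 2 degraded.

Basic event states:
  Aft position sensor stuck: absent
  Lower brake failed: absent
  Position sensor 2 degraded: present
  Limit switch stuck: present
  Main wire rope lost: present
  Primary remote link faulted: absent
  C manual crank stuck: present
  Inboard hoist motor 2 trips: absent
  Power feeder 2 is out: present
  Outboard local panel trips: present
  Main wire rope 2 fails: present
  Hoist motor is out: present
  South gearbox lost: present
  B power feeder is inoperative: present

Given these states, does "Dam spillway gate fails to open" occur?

Yes

Remote branch lost [AND]: Hoist motor is out=occurs, B power feeder is inoperative=occurs, Main wire rope lost=occurs → all inputs occur → occurs.
Hoist path unavailable [OR]: C manual crank stuck=occurs, Outboard local panel trips=occurs → at least one input occurs → occurs.
Backup hoist fails [OR]: Aft position sensor stuck=not, Hoist path unavailable=occurs, South gearbox lost=occurs → at least one input occurs → occurs.
Local branch down [OR]: Lower brake failed=not, Limit switch stuck=occurs, Primary remote link faulted=not, Inboard hoist motor 2 trips=not → at least one input occurs → occurs.
Control chain unavailable [AND]: Local branch down=occurs, Power feeder 2 is out=occurs, Main wire rope 2 fails=occurs → all inputs occur → occurs.
Dam spillway gate fails to open [AND]: Remote branch lost=occurs, Backup hoist fails=occurs, Control chain unavailable=occurs, Position sensor 2 degraded=occurs → all inputs occur → occurs.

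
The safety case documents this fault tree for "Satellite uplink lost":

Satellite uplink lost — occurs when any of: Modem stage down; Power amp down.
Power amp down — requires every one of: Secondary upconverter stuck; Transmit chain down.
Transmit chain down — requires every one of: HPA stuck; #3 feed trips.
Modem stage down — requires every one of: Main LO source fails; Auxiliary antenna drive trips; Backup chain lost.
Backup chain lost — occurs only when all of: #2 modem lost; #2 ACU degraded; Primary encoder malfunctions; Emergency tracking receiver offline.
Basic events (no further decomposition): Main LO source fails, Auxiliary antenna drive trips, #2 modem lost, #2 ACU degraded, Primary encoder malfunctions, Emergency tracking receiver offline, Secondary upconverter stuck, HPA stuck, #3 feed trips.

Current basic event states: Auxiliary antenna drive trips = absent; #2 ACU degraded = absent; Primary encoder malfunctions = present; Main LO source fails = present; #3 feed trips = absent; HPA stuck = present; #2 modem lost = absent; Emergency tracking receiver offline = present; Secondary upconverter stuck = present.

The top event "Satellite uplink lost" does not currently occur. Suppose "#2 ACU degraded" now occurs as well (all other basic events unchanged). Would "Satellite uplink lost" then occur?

Counterfactual: set "#2 ACU degraded" to occurred.
Backup chain lost [AND]: #2 modem lost=not, #2 ACU degraded=occurs, Primary encoder malfunctions=occurs, Emergency tracking receiver offline=occurs → not all inputs occur → does not occur.
Modem stage down [AND]: Main LO source fails=occurs, Auxiliary antenna drive trips=not, Backup chain lost=not → not all inputs occur → does not occur.
Transmit chain down [AND]: HPA stuck=occurs, #3 feed trips=not → not all inputs occur → does not occur.
Power amp down [AND]: Secondary upconverter stuck=occurs, Transmit chain down=not → not all inputs occur → does not occur.
Satellite uplink lost [OR]: Modem stage down=not, Power amp down=not → no input occurs → does not occur.

No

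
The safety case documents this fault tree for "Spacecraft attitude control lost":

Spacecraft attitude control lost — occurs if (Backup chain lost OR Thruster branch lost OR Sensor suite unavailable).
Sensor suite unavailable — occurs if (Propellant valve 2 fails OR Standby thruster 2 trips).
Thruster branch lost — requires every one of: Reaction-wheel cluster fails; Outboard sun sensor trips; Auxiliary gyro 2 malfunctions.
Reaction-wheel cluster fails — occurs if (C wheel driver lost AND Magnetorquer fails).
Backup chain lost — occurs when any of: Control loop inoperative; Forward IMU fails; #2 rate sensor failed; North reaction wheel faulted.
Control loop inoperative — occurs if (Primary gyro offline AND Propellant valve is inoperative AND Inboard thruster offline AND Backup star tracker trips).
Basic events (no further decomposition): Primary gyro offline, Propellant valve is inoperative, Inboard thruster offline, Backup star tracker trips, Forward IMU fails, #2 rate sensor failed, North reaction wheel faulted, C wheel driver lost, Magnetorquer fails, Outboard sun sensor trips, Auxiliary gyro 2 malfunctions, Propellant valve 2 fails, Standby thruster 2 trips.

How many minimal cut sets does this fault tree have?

7

Control loop inoperative [AND]: one cut set from each child combined → 1 × 1 × 1 × 1 = 1 cut set(s).
Backup chain lost [OR]: union of children's cut sets → 4 cut set(s).
Reaction-wheel cluster fails [AND]: one cut set from each child combined → 1 × 1 = 1 cut set(s).
Thruster branch lost [AND]: one cut set from each child combined → 1 × 1 × 1 = 1 cut set(s).
Sensor suite unavailable [OR]: union of children's cut sets → 2 cut set(s).
Spacecraft attitude control lost [OR]: union of children's cut sets → 7 cut set(s).
Minimal cut sets: {Backup star tracker trips, Inboard thruster offline, Primary gyro offline, Propellant valve is inoperative}; {Forward IMU fails}; {#2 rate sensor failed}; {North reaction wheel faulted}; {Auxiliary gyro 2 malfunctions, C wheel driver lost, Magnetorquer fails, Outboard sun sensor trips}; {Propellant valve 2 fails}; {Standby thruster 2 trips}.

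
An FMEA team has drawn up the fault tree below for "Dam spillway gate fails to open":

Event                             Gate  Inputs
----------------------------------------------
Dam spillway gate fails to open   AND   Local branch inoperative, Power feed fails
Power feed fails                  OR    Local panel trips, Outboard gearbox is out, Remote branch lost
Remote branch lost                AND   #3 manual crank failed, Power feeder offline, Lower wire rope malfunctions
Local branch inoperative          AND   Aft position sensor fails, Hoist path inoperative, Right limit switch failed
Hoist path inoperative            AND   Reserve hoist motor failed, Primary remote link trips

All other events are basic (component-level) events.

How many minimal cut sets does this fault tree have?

Hoist path inoperative [AND]: one cut set from each child combined → 1 × 1 = 1 cut set(s).
Local branch inoperative [AND]: one cut set from each child combined → 1 × 1 × 1 = 1 cut set(s).
Remote branch lost [AND]: one cut set from each child combined → 1 × 1 × 1 = 1 cut set(s).
Power feed fails [OR]: union of children's cut sets → 3 cut set(s).
Dam spillway gate fails to open [AND]: one cut set from each child combined → 1 × 3 = 3 cut set(s).
Minimal cut sets: {Aft position sensor fails, Local panel trips, Primary remote link trips, Reserve hoist motor failed, Right limit switch failed}; {Aft position sensor fails, Outboard gearbox is out, Primary remote link trips, Reserve hoist motor failed, Right limit switch failed}; {#3 manual crank failed, Aft position sensor fails, Lower wire rope malfunctions, Power feeder offline, Primary remote link trips, Reserve hoist motor failed, Right limit switch failed}.

3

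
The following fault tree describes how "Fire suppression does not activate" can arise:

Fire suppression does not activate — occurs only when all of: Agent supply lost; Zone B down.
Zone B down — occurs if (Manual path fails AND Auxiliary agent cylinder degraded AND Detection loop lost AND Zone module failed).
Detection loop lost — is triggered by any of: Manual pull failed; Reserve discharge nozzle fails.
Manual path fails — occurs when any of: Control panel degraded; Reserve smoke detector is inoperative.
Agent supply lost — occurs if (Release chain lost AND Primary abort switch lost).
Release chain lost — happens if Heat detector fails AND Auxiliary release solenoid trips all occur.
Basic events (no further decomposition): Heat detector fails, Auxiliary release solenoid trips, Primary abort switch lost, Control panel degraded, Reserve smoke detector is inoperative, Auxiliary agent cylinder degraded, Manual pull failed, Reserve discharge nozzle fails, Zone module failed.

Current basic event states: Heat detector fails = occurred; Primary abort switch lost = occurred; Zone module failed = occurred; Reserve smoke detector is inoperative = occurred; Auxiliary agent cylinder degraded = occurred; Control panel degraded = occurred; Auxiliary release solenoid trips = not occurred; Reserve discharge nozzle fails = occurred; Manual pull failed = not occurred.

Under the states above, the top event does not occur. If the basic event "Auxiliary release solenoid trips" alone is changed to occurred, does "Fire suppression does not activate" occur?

Counterfactual: set "Auxiliary release solenoid trips" to occurred.
Release chain lost [AND]: Heat detector fails=occurs, Auxiliary release solenoid trips=occurs → all inputs occur → occurs.
Agent supply lost [AND]: Release chain lost=occurs, Primary abort switch lost=occurs → all inputs occur → occurs.
Manual path fails [OR]: Control panel degraded=occurs, Reserve smoke detector is inoperative=occurs → at least one input occurs → occurs.
Detection loop lost [OR]: Manual pull failed=not, Reserve discharge nozzle fails=occurs → at least one input occurs → occurs.
Zone B down [AND]: Manual path fails=occurs, Auxiliary agent cylinder degraded=occurs, Detection loop lost=occurs, Zone module failed=occurs → all inputs occur → occurs.
Fire suppression does not activate [AND]: Agent supply lost=occurs, Zone B down=occurs → all inputs occur → occurs.

Yes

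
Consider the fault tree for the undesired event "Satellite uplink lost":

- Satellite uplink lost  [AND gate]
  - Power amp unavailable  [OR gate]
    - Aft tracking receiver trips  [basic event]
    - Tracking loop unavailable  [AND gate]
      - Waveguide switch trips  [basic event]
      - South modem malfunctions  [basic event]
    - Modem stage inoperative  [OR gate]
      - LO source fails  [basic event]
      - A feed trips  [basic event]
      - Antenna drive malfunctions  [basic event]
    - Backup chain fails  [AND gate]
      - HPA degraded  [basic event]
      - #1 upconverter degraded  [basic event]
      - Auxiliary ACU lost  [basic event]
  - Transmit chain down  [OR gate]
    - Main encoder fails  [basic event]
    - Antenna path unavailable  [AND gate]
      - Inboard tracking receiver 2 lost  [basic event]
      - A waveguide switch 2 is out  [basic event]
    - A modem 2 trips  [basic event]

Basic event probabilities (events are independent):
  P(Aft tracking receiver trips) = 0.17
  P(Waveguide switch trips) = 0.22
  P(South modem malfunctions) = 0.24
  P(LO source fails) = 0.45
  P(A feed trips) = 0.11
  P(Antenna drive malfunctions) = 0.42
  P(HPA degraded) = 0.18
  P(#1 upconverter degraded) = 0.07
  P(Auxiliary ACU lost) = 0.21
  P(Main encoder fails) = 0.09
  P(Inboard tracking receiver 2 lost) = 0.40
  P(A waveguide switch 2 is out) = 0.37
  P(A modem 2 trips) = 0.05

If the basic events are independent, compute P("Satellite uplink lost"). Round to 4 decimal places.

P(Tracking loop unavailable) [AND] = 0.22 × 0.24 = 0.052800
P(Modem stage inoperative) [OR] = 1 − (1−0.45) × (1−0.11) × (1−0.42) = 0.716090
P(Backup chain fails) [AND] = 0.18 × 0.07 × 0.21 = 0.002646
P(Power amp unavailable) [OR] = 1 − (1−0.17) × (1−0.052800) × (1−0.716090) × (1−0.002646) = 0.777387
P(Antenna path unavailable) [AND] = 0.40 × 0.37 = 0.148000
P(Transmit chain down) [OR] = 1 − (1−0.09) × (1−0.148000) × (1−0.05) = 0.263446
P(Satellite uplink lost) [AND] = 0.777387 × 0.263446 = 0.204799
Rounded to 4 decimal places: P(Satellite uplink lost) ≈ 0.2048.

0.2048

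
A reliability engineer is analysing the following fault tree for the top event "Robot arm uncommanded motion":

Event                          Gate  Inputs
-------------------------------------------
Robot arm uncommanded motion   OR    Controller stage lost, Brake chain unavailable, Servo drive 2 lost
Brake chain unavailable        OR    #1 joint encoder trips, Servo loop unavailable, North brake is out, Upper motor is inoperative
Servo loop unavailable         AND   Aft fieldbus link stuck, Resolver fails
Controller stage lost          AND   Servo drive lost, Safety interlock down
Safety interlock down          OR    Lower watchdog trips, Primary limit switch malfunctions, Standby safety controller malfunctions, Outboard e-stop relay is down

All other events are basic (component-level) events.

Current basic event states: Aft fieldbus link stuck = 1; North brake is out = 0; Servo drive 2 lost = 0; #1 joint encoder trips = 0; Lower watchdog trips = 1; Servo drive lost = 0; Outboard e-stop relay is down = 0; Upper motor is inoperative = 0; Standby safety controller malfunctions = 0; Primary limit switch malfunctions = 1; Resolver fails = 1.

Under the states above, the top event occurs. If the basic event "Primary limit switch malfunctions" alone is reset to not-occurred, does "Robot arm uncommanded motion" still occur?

Yes

Counterfactual: set "Primary limit switch malfunctions" to not occurred.
Safety interlock down [OR]: Lower watchdog trips=occurs, Primary limit switch malfunctions=not, Standby safety controller malfunctions=not, Outboard e-stop relay is down=not → at least one input occurs → occurs.
Controller stage lost [AND]: Servo drive lost=not, Safety interlock down=occurs → not all inputs occur → does not occur.
Servo loop unavailable [AND]: Aft fieldbus link stuck=occurs, Resolver fails=occurs → all inputs occur → occurs.
Brake chain unavailable [OR]: #1 joint encoder trips=not, Servo loop unavailable=occurs, North brake is out=not, Upper motor is inoperative=not → at least one input occurs → occurs.
Robot arm uncommanded motion [OR]: Controller stage lost=not, Brake chain unavailable=occurs, Servo drive 2 lost=not → at least one input occurs → occurs.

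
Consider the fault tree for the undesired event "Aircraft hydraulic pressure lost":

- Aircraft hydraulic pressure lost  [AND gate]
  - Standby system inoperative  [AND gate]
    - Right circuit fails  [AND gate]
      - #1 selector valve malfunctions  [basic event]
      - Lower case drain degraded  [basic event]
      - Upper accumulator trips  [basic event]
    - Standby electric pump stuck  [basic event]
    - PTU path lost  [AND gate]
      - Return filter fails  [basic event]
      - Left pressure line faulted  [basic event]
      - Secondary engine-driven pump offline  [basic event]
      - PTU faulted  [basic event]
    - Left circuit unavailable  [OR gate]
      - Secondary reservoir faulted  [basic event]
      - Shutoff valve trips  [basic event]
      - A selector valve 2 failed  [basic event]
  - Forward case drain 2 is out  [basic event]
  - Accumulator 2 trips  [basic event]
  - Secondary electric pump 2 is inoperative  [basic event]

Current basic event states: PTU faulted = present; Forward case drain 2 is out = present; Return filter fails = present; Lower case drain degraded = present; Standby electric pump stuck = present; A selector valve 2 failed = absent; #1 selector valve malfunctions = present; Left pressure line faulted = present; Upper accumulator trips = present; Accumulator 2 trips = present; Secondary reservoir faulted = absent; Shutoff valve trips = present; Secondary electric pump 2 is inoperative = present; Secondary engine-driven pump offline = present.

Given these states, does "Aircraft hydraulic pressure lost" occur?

Right circuit fails [AND]: #1 selector valve malfunctions=occurs, Lower case drain degraded=occurs, Upper accumulator trips=occurs → all inputs occur → occurs.
PTU path lost [AND]: Return filter fails=occurs, Left pressure line faulted=occurs, Secondary engine-driven pump offline=occurs, PTU faulted=occurs → all inputs occur → occurs.
Left circuit unavailable [OR]: Secondary reservoir faulted=not, Shutoff valve trips=occurs, A selector valve 2 failed=not → at least one input occurs → occurs.
Standby system inoperative [AND]: Right circuit fails=occurs, Standby electric pump stuck=occurs, PTU path lost=occurs, Left circuit unavailable=occurs → all inputs occur → occurs.
Aircraft hydraulic pressure lost [AND]: Standby system inoperative=occurs, Forward case drain 2 is out=occurs, Accumulator 2 trips=occurs, Secondary electric pump 2 is inoperative=occurs → all inputs occur → occurs.

Yes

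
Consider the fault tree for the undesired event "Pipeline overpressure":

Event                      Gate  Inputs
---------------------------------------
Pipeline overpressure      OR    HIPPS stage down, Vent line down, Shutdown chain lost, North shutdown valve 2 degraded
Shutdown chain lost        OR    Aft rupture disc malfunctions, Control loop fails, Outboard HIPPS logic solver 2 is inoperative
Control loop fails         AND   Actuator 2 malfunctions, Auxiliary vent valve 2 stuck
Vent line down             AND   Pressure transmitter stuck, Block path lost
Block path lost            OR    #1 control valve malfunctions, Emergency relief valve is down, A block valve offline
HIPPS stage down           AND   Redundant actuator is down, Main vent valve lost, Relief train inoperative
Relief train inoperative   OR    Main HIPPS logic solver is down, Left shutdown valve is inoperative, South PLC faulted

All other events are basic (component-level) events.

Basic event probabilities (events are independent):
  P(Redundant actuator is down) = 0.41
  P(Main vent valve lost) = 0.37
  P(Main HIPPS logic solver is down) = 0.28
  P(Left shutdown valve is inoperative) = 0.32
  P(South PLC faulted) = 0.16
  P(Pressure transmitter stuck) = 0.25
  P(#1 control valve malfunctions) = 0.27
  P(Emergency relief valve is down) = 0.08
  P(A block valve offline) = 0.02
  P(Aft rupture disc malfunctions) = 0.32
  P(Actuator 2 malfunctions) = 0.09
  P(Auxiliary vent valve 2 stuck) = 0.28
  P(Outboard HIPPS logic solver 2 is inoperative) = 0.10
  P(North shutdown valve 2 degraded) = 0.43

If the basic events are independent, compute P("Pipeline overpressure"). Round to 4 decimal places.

0.7168

P(Relief train inoperative) [OR] = 1 − (1−0.28) × (1−0.32) × (1−0.16) = 0.588736
P(HIPPS stage down) [AND] = 0.41 × 0.37 × 0.588736 = 0.089311
P(Block path lost) [OR] = 1 − (1−0.27) × (1−0.08) × (1−0.02) = 0.341832
P(Vent line down) [AND] = 0.25 × 0.341832 = 0.085458
P(Control loop fails) [AND] = 0.09 × 0.28 = 0.025200
P(Shutdown chain lost) [OR] = 1 − (1−0.32) × (1−0.025200) × (1−0.10) = 0.403422
P(Pipeline overpressure) [OR] = 1 − (1−0.089311) × (1−0.085458) × (1−0.403422) × (1−0.43) = 0.716785
Rounded to 4 decimal places: P(Pipeline overpressure) ≈ 0.7168.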